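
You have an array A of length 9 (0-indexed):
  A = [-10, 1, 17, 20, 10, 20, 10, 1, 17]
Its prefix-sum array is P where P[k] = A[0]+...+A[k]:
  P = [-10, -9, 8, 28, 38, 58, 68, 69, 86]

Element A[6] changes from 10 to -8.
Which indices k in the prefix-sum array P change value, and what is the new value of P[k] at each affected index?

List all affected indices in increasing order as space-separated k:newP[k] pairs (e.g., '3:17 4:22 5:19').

P[k] = A[0] + ... + A[k]
P[k] includes A[6] iff k >= 6
Affected indices: 6, 7, ..., 8; delta = -18
  P[6]: 68 + -18 = 50
  P[7]: 69 + -18 = 51
  P[8]: 86 + -18 = 68

Answer: 6:50 7:51 8:68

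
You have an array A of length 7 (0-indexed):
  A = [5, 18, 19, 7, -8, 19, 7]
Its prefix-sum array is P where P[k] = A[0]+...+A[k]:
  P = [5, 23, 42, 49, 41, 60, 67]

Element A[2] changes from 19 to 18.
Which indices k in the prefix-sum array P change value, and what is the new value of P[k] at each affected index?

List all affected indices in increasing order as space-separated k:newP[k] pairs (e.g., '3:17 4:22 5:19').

Answer: 2:41 3:48 4:40 5:59 6:66

Derivation:
P[k] = A[0] + ... + A[k]
P[k] includes A[2] iff k >= 2
Affected indices: 2, 3, ..., 6; delta = -1
  P[2]: 42 + -1 = 41
  P[3]: 49 + -1 = 48
  P[4]: 41 + -1 = 40
  P[5]: 60 + -1 = 59
  P[6]: 67 + -1 = 66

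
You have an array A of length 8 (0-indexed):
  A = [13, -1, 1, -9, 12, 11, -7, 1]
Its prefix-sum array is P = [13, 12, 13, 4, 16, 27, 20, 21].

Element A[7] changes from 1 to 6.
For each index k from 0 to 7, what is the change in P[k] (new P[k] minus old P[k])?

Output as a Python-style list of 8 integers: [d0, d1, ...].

Answer: [0, 0, 0, 0, 0, 0, 0, 5]

Derivation:
Element change: A[7] 1 -> 6, delta = 5
For k < 7: P[k] unchanged, delta_P[k] = 0
For k >= 7: P[k] shifts by exactly 5
Delta array: [0, 0, 0, 0, 0, 0, 0, 5]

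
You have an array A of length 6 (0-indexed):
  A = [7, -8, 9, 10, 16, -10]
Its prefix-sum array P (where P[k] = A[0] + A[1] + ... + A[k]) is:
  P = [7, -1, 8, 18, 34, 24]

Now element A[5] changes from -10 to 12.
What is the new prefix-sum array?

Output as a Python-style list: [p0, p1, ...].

Change: A[5] -10 -> 12, delta = 22
P[k] for k < 5: unchanged (A[5] not included)
P[k] for k >= 5: shift by delta = 22
  P[0] = 7 + 0 = 7
  P[1] = -1 + 0 = -1
  P[2] = 8 + 0 = 8
  P[3] = 18 + 0 = 18
  P[4] = 34 + 0 = 34
  P[5] = 24 + 22 = 46

Answer: [7, -1, 8, 18, 34, 46]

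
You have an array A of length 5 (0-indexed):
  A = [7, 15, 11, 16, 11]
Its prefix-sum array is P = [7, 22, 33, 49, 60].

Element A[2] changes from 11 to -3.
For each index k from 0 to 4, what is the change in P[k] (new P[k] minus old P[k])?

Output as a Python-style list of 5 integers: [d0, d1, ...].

Answer: [0, 0, -14, -14, -14]

Derivation:
Element change: A[2] 11 -> -3, delta = -14
For k < 2: P[k] unchanged, delta_P[k] = 0
For k >= 2: P[k] shifts by exactly -14
Delta array: [0, 0, -14, -14, -14]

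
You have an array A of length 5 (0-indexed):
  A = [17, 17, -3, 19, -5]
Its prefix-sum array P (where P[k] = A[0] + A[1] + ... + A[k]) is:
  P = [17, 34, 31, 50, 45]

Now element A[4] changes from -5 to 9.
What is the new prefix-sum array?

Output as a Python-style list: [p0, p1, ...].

Change: A[4] -5 -> 9, delta = 14
P[k] for k < 4: unchanged (A[4] not included)
P[k] for k >= 4: shift by delta = 14
  P[0] = 17 + 0 = 17
  P[1] = 34 + 0 = 34
  P[2] = 31 + 0 = 31
  P[3] = 50 + 0 = 50
  P[4] = 45 + 14 = 59

Answer: [17, 34, 31, 50, 59]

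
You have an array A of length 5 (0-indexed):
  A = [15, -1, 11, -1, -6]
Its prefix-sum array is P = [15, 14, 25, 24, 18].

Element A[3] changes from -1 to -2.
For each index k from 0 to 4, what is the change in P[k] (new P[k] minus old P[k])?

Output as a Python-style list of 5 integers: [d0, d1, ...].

Element change: A[3] -1 -> -2, delta = -1
For k < 3: P[k] unchanged, delta_P[k] = 0
For k >= 3: P[k] shifts by exactly -1
Delta array: [0, 0, 0, -1, -1]

Answer: [0, 0, 0, -1, -1]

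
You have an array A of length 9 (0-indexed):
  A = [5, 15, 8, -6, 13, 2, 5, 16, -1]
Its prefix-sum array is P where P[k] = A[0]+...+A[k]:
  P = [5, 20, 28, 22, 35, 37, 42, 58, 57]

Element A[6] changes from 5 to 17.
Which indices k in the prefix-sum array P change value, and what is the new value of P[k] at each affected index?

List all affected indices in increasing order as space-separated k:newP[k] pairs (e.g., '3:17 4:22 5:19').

P[k] = A[0] + ... + A[k]
P[k] includes A[6] iff k >= 6
Affected indices: 6, 7, ..., 8; delta = 12
  P[6]: 42 + 12 = 54
  P[7]: 58 + 12 = 70
  P[8]: 57 + 12 = 69

Answer: 6:54 7:70 8:69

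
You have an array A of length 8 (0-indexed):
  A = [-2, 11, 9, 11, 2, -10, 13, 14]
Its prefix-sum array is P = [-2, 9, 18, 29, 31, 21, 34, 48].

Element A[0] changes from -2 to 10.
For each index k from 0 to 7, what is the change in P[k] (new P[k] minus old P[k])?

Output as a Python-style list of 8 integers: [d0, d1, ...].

Element change: A[0] -2 -> 10, delta = 12
For k < 0: P[k] unchanged, delta_P[k] = 0
For k >= 0: P[k] shifts by exactly 12
Delta array: [12, 12, 12, 12, 12, 12, 12, 12]

Answer: [12, 12, 12, 12, 12, 12, 12, 12]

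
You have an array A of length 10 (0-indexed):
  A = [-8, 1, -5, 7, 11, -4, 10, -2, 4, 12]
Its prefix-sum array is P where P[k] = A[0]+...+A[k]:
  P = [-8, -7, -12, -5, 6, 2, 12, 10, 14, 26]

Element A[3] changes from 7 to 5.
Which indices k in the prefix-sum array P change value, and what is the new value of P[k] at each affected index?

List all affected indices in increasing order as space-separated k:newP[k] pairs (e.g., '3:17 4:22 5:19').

P[k] = A[0] + ... + A[k]
P[k] includes A[3] iff k >= 3
Affected indices: 3, 4, ..., 9; delta = -2
  P[3]: -5 + -2 = -7
  P[4]: 6 + -2 = 4
  P[5]: 2 + -2 = 0
  P[6]: 12 + -2 = 10
  P[7]: 10 + -2 = 8
  P[8]: 14 + -2 = 12
  P[9]: 26 + -2 = 24

Answer: 3:-7 4:4 5:0 6:10 7:8 8:12 9:24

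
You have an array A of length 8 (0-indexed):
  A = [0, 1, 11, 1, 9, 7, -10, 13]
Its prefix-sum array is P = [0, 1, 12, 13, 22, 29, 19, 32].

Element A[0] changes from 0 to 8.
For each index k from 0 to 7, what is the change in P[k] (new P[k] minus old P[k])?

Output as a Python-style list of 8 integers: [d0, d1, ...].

Element change: A[0] 0 -> 8, delta = 8
For k < 0: P[k] unchanged, delta_P[k] = 0
For k >= 0: P[k] shifts by exactly 8
Delta array: [8, 8, 8, 8, 8, 8, 8, 8]

Answer: [8, 8, 8, 8, 8, 8, 8, 8]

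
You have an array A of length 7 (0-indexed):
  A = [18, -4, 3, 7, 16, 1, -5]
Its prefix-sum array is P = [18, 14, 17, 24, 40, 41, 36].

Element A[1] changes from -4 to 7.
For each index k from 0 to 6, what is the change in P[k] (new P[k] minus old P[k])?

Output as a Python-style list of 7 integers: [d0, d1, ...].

Answer: [0, 11, 11, 11, 11, 11, 11]

Derivation:
Element change: A[1] -4 -> 7, delta = 11
For k < 1: P[k] unchanged, delta_P[k] = 0
For k >= 1: P[k] shifts by exactly 11
Delta array: [0, 11, 11, 11, 11, 11, 11]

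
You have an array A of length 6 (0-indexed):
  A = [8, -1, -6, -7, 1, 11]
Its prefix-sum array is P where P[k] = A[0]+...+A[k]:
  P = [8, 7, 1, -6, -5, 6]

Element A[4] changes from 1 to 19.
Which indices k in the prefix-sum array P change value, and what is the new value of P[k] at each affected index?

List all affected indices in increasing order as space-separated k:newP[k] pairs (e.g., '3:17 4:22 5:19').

Answer: 4:13 5:24

Derivation:
P[k] = A[0] + ... + A[k]
P[k] includes A[4] iff k >= 4
Affected indices: 4, 5, ..., 5; delta = 18
  P[4]: -5 + 18 = 13
  P[5]: 6 + 18 = 24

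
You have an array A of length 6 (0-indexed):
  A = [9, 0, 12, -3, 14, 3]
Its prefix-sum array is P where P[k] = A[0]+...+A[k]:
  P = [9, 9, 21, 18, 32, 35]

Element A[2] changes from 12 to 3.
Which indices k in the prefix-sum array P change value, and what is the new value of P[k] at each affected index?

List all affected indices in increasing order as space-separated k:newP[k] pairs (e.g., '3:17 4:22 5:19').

Answer: 2:12 3:9 4:23 5:26

Derivation:
P[k] = A[0] + ... + A[k]
P[k] includes A[2] iff k >= 2
Affected indices: 2, 3, ..., 5; delta = -9
  P[2]: 21 + -9 = 12
  P[3]: 18 + -9 = 9
  P[4]: 32 + -9 = 23
  P[5]: 35 + -9 = 26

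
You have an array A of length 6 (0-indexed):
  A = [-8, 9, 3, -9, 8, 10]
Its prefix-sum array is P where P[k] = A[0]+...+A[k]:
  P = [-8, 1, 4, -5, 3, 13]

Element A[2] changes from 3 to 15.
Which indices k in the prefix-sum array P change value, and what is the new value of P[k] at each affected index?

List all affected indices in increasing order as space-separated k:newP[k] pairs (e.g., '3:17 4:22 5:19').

P[k] = A[0] + ... + A[k]
P[k] includes A[2] iff k >= 2
Affected indices: 2, 3, ..., 5; delta = 12
  P[2]: 4 + 12 = 16
  P[3]: -5 + 12 = 7
  P[4]: 3 + 12 = 15
  P[5]: 13 + 12 = 25

Answer: 2:16 3:7 4:15 5:25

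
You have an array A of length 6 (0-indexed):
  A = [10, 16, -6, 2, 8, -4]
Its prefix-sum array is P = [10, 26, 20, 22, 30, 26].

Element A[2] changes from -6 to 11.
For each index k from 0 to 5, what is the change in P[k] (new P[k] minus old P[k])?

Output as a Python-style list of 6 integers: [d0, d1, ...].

Element change: A[2] -6 -> 11, delta = 17
For k < 2: P[k] unchanged, delta_P[k] = 0
For k >= 2: P[k] shifts by exactly 17
Delta array: [0, 0, 17, 17, 17, 17]

Answer: [0, 0, 17, 17, 17, 17]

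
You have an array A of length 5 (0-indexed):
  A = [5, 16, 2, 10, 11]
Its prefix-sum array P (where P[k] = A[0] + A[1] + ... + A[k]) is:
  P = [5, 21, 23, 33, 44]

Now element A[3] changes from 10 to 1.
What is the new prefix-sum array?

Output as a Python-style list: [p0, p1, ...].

Change: A[3] 10 -> 1, delta = -9
P[k] for k < 3: unchanged (A[3] not included)
P[k] for k >= 3: shift by delta = -9
  P[0] = 5 + 0 = 5
  P[1] = 21 + 0 = 21
  P[2] = 23 + 0 = 23
  P[3] = 33 + -9 = 24
  P[4] = 44 + -9 = 35

Answer: [5, 21, 23, 24, 35]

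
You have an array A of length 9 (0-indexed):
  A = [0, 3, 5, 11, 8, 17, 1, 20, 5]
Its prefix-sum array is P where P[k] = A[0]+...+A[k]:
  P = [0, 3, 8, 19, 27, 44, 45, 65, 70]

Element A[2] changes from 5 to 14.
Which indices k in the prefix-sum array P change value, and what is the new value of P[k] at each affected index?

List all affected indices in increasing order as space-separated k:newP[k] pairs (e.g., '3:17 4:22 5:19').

P[k] = A[0] + ... + A[k]
P[k] includes A[2] iff k >= 2
Affected indices: 2, 3, ..., 8; delta = 9
  P[2]: 8 + 9 = 17
  P[3]: 19 + 9 = 28
  P[4]: 27 + 9 = 36
  P[5]: 44 + 9 = 53
  P[6]: 45 + 9 = 54
  P[7]: 65 + 9 = 74
  P[8]: 70 + 9 = 79

Answer: 2:17 3:28 4:36 5:53 6:54 7:74 8:79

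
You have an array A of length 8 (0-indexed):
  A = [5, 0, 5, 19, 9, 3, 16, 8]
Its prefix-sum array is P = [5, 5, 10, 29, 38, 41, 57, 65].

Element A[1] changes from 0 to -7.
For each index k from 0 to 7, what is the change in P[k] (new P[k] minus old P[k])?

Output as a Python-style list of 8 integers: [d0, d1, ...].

Element change: A[1] 0 -> -7, delta = -7
For k < 1: P[k] unchanged, delta_P[k] = 0
For k >= 1: P[k] shifts by exactly -7
Delta array: [0, -7, -7, -7, -7, -7, -7, -7]

Answer: [0, -7, -7, -7, -7, -7, -7, -7]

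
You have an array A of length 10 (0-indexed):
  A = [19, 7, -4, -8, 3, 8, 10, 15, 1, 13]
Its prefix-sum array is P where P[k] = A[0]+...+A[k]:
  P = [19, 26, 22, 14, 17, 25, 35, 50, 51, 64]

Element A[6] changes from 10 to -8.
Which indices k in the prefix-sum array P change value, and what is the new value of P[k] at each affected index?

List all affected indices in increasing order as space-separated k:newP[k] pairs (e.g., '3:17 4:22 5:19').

P[k] = A[0] + ... + A[k]
P[k] includes A[6] iff k >= 6
Affected indices: 6, 7, ..., 9; delta = -18
  P[6]: 35 + -18 = 17
  P[7]: 50 + -18 = 32
  P[8]: 51 + -18 = 33
  P[9]: 64 + -18 = 46

Answer: 6:17 7:32 8:33 9:46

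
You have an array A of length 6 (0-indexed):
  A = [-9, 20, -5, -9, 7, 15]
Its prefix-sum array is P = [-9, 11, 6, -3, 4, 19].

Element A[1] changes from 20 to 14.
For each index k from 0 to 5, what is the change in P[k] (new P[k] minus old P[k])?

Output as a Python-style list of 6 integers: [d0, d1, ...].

Element change: A[1] 20 -> 14, delta = -6
For k < 1: P[k] unchanged, delta_P[k] = 0
For k >= 1: P[k] shifts by exactly -6
Delta array: [0, -6, -6, -6, -6, -6]

Answer: [0, -6, -6, -6, -6, -6]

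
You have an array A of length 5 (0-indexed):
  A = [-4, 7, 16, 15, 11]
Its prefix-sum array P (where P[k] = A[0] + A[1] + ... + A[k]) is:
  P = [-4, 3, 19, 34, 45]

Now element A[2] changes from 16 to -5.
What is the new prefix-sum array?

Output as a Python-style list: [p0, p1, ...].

Answer: [-4, 3, -2, 13, 24]

Derivation:
Change: A[2] 16 -> -5, delta = -21
P[k] for k < 2: unchanged (A[2] not included)
P[k] for k >= 2: shift by delta = -21
  P[0] = -4 + 0 = -4
  P[1] = 3 + 0 = 3
  P[2] = 19 + -21 = -2
  P[3] = 34 + -21 = 13
  P[4] = 45 + -21 = 24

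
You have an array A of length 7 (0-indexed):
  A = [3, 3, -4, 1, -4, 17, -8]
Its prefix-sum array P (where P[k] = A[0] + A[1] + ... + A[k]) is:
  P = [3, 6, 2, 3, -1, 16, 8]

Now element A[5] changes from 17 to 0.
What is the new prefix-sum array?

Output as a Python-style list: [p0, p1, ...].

Answer: [3, 6, 2, 3, -1, -1, -9]

Derivation:
Change: A[5] 17 -> 0, delta = -17
P[k] for k < 5: unchanged (A[5] not included)
P[k] for k >= 5: shift by delta = -17
  P[0] = 3 + 0 = 3
  P[1] = 6 + 0 = 6
  P[2] = 2 + 0 = 2
  P[3] = 3 + 0 = 3
  P[4] = -1 + 0 = -1
  P[5] = 16 + -17 = -1
  P[6] = 8 + -17 = -9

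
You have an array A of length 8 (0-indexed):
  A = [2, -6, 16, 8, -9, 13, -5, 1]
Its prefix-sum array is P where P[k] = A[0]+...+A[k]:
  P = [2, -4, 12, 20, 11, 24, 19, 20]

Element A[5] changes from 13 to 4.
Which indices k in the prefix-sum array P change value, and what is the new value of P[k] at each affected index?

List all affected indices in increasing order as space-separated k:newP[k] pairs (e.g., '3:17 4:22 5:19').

P[k] = A[0] + ... + A[k]
P[k] includes A[5] iff k >= 5
Affected indices: 5, 6, ..., 7; delta = -9
  P[5]: 24 + -9 = 15
  P[6]: 19 + -9 = 10
  P[7]: 20 + -9 = 11

Answer: 5:15 6:10 7:11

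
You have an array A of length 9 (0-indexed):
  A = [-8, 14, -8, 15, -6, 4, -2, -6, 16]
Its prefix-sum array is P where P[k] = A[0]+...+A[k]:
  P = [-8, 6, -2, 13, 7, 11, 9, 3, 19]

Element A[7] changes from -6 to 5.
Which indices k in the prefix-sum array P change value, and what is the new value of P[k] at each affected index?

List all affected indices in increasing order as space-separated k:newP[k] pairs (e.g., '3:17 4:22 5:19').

Answer: 7:14 8:30

Derivation:
P[k] = A[0] + ... + A[k]
P[k] includes A[7] iff k >= 7
Affected indices: 7, 8, ..., 8; delta = 11
  P[7]: 3 + 11 = 14
  P[8]: 19 + 11 = 30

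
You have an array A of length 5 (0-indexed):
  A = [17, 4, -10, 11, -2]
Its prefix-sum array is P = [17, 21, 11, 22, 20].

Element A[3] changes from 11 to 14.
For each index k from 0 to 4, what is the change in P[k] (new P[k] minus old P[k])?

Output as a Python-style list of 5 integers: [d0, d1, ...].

Element change: A[3] 11 -> 14, delta = 3
For k < 3: P[k] unchanged, delta_P[k] = 0
For k >= 3: P[k] shifts by exactly 3
Delta array: [0, 0, 0, 3, 3]

Answer: [0, 0, 0, 3, 3]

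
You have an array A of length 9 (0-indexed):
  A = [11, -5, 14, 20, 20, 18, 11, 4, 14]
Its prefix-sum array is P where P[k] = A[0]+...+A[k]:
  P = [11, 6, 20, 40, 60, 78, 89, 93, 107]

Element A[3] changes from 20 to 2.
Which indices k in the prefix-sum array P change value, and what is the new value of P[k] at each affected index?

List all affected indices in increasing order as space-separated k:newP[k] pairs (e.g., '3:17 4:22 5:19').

P[k] = A[0] + ... + A[k]
P[k] includes A[3] iff k >= 3
Affected indices: 3, 4, ..., 8; delta = -18
  P[3]: 40 + -18 = 22
  P[4]: 60 + -18 = 42
  P[5]: 78 + -18 = 60
  P[6]: 89 + -18 = 71
  P[7]: 93 + -18 = 75
  P[8]: 107 + -18 = 89

Answer: 3:22 4:42 5:60 6:71 7:75 8:89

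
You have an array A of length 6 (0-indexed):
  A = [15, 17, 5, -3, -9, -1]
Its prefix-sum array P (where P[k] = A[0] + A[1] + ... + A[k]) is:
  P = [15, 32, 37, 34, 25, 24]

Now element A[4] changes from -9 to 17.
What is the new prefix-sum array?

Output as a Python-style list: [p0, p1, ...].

Change: A[4] -9 -> 17, delta = 26
P[k] for k < 4: unchanged (A[4] not included)
P[k] for k >= 4: shift by delta = 26
  P[0] = 15 + 0 = 15
  P[1] = 32 + 0 = 32
  P[2] = 37 + 0 = 37
  P[3] = 34 + 0 = 34
  P[4] = 25 + 26 = 51
  P[5] = 24 + 26 = 50

Answer: [15, 32, 37, 34, 51, 50]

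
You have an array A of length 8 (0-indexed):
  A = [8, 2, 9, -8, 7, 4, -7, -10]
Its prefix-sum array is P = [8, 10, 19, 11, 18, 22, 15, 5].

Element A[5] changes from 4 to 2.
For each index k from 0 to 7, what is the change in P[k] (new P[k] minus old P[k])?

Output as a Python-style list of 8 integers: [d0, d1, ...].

Element change: A[5] 4 -> 2, delta = -2
For k < 5: P[k] unchanged, delta_P[k] = 0
For k >= 5: P[k] shifts by exactly -2
Delta array: [0, 0, 0, 0, 0, -2, -2, -2]

Answer: [0, 0, 0, 0, 0, -2, -2, -2]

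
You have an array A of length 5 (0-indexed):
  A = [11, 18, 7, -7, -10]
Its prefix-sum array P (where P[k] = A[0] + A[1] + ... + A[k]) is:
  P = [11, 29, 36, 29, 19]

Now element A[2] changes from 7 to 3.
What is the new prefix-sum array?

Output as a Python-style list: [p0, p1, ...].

Change: A[2] 7 -> 3, delta = -4
P[k] for k < 2: unchanged (A[2] not included)
P[k] for k >= 2: shift by delta = -4
  P[0] = 11 + 0 = 11
  P[1] = 29 + 0 = 29
  P[2] = 36 + -4 = 32
  P[3] = 29 + -4 = 25
  P[4] = 19 + -4 = 15

Answer: [11, 29, 32, 25, 15]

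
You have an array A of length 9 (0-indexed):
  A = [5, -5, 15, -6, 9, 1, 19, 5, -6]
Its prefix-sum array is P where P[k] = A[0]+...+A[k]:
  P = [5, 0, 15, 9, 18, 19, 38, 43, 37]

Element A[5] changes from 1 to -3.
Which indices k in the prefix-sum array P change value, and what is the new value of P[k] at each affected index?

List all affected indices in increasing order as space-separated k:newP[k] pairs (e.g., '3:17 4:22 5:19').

P[k] = A[0] + ... + A[k]
P[k] includes A[5] iff k >= 5
Affected indices: 5, 6, ..., 8; delta = -4
  P[5]: 19 + -4 = 15
  P[6]: 38 + -4 = 34
  P[7]: 43 + -4 = 39
  P[8]: 37 + -4 = 33

Answer: 5:15 6:34 7:39 8:33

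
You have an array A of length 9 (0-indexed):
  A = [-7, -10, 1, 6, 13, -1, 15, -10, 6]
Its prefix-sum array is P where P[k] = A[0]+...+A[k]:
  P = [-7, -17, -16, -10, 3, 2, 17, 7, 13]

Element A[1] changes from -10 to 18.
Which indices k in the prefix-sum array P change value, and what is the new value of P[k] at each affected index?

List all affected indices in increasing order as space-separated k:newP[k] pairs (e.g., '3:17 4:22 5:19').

P[k] = A[0] + ... + A[k]
P[k] includes A[1] iff k >= 1
Affected indices: 1, 2, ..., 8; delta = 28
  P[1]: -17 + 28 = 11
  P[2]: -16 + 28 = 12
  P[3]: -10 + 28 = 18
  P[4]: 3 + 28 = 31
  P[5]: 2 + 28 = 30
  P[6]: 17 + 28 = 45
  P[7]: 7 + 28 = 35
  P[8]: 13 + 28 = 41

Answer: 1:11 2:12 3:18 4:31 5:30 6:45 7:35 8:41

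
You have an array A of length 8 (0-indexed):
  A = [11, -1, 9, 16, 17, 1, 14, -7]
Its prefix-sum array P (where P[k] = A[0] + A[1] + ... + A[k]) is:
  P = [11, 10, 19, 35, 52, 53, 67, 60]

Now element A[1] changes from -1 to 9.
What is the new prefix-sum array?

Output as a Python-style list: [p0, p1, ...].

Answer: [11, 20, 29, 45, 62, 63, 77, 70]

Derivation:
Change: A[1] -1 -> 9, delta = 10
P[k] for k < 1: unchanged (A[1] not included)
P[k] for k >= 1: shift by delta = 10
  P[0] = 11 + 0 = 11
  P[1] = 10 + 10 = 20
  P[2] = 19 + 10 = 29
  P[3] = 35 + 10 = 45
  P[4] = 52 + 10 = 62
  P[5] = 53 + 10 = 63
  P[6] = 67 + 10 = 77
  P[7] = 60 + 10 = 70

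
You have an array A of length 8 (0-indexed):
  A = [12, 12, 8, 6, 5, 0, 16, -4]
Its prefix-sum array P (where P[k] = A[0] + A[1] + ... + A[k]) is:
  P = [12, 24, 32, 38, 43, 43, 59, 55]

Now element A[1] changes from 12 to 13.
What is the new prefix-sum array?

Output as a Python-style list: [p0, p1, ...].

Change: A[1] 12 -> 13, delta = 1
P[k] for k < 1: unchanged (A[1] not included)
P[k] for k >= 1: shift by delta = 1
  P[0] = 12 + 0 = 12
  P[1] = 24 + 1 = 25
  P[2] = 32 + 1 = 33
  P[3] = 38 + 1 = 39
  P[4] = 43 + 1 = 44
  P[5] = 43 + 1 = 44
  P[6] = 59 + 1 = 60
  P[7] = 55 + 1 = 56

Answer: [12, 25, 33, 39, 44, 44, 60, 56]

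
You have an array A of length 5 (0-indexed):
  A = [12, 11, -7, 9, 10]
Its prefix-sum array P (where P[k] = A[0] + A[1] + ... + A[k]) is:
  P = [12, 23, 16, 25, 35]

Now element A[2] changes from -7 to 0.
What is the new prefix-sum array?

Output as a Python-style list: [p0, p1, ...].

Answer: [12, 23, 23, 32, 42]

Derivation:
Change: A[2] -7 -> 0, delta = 7
P[k] for k < 2: unchanged (A[2] not included)
P[k] for k >= 2: shift by delta = 7
  P[0] = 12 + 0 = 12
  P[1] = 23 + 0 = 23
  P[2] = 16 + 7 = 23
  P[3] = 25 + 7 = 32
  P[4] = 35 + 7 = 42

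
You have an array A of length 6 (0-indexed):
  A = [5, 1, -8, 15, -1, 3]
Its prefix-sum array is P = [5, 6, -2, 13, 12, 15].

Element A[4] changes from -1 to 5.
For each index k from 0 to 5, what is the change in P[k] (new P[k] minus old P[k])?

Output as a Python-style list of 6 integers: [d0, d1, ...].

Answer: [0, 0, 0, 0, 6, 6]

Derivation:
Element change: A[4] -1 -> 5, delta = 6
For k < 4: P[k] unchanged, delta_P[k] = 0
For k >= 4: P[k] shifts by exactly 6
Delta array: [0, 0, 0, 0, 6, 6]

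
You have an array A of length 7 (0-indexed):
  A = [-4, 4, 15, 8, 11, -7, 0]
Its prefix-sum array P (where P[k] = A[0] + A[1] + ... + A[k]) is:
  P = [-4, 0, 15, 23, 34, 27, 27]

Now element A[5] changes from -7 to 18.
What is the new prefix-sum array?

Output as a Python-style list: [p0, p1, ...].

Answer: [-4, 0, 15, 23, 34, 52, 52]

Derivation:
Change: A[5] -7 -> 18, delta = 25
P[k] for k < 5: unchanged (A[5] not included)
P[k] for k >= 5: shift by delta = 25
  P[0] = -4 + 0 = -4
  P[1] = 0 + 0 = 0
  P[2] = 15 + 0 = 15
  P[3] = 23 + 0 = 23
  P[4] = 34 + 0 = 34
  P[5] = 27 + 25 = 52
  P[6] = 27 + 25 = 52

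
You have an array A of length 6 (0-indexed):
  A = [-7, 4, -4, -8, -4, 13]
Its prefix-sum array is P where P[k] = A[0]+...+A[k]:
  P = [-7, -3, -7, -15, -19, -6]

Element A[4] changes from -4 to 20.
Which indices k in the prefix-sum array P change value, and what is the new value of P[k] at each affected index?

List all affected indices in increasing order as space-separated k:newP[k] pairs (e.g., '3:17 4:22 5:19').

P[k] = A[0] + ... + A[k]
P[k] includes A[4] iff k >= 4
Affected indices: 4, 5, ..., 5; delta = 24
  P[4]: -19 + 24 = 5
  P[5]: -6 + 24 = 18

Answer: 4:5 5:18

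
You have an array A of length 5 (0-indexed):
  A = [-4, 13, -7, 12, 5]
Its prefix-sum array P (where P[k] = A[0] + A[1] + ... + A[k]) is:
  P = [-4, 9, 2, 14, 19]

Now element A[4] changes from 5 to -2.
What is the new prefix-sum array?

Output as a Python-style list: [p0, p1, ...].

Answer: [-4, 9, 2, 14, 12]

Derivation:
Change: A[4] 5 -> -2, delta = -7
P[k] for k < 4: unchanged (A[4] not included)
P[k] for k >= 4: shift by delta = -7
  P[0] = -4 + 0 = -4
  P[1] = 9 + 0 = 9
  P[2] = 2 + 0 = 2
  P[3] = 14 + 0 = 14
  P[4] = 19 + -7 = 12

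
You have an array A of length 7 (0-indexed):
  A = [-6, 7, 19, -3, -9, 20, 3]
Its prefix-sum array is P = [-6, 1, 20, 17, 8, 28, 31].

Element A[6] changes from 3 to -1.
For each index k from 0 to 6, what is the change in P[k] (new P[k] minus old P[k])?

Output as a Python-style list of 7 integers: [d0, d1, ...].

Element change: A[6] 3 -> -1, delta = -4
For k < 6: P[k] unchanged, delta_P[k] = 0
For k >= 6: P[k] shifts by exactly -4
Delta array: [0, 0, 0, 0, 0, 0, -4]

Answer: [0, 0, 0, 0, 0, 0, -4]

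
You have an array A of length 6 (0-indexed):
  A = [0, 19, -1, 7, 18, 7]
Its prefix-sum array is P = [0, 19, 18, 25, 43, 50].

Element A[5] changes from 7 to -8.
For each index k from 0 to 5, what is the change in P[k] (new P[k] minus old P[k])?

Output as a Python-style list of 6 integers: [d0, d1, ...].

Element change: A[5] 7 -> -8, delta = -15
For k < 5: P[k] unchanged, delta_P[k] = 0
For k >= 5: P[k] shifts by exactly -15
Delta array: [0, 0, 0, 0, 0, -15]

Answer: [0, 0, 0, 0, 0, -15]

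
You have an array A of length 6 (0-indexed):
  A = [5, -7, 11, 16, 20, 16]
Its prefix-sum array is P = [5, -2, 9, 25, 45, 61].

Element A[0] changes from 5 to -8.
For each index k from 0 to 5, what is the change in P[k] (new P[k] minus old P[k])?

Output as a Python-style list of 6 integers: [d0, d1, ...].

Answer: [-13, -13, -13, -13, -13, -13]

Derivation:
Element change: A[0] 5 -> -8, delta = -13
For k < 0: P[k] unchanged, delta_P[k] = 0
For k >= 0: P[k] shifts by exactly -13
Delta array: [-13, -13, -13, -13, -13, -13]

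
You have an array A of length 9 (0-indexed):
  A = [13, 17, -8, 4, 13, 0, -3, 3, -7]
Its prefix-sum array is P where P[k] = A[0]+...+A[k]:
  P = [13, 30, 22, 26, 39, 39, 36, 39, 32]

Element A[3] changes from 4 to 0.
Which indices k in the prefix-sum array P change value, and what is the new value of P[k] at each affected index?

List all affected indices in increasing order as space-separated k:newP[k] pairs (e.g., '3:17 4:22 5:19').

P[k] = A[0] + ... + A[k]
P[k] includes A[3] iff k >= 3
Affected indices: 3, 4, ..., 8; delta = -4
  P[3]: 26 + -4 = 22
  P[4]: 39 + -4 = 35
  P[5]: 39 + -4 = 35
  P[6]: 36 + -4 = 32
  P[7]: 39 + -4 = 35
  P[8]: 32 + -4 = 28

Answer: 3:22 4:35 5:35 6:32 7:35 8:28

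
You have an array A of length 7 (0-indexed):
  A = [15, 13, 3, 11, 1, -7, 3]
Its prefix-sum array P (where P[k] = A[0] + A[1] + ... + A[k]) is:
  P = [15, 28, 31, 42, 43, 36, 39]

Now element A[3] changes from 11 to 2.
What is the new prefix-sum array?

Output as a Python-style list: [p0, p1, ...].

Answer: [15, 28, 31, 33, 34, 27, 30]

Derivation:
Change: A[3] 11 -> 2, delta = -9
P[k] for k < 3: unchanged (A[3] not included)
P[k] for k >= 3: shift by delta = -9
  P[0] = 15 + 0 = 15
  P[1] = 28 + 0 = 28
  P[2] = 31 + 0 = 31
  P[3] = 42 + -9 = 33
  P[4] = 43 + -9 = 34
  P[5] = 36 + -9 = 27
  P[6] = 39 + -9 = 30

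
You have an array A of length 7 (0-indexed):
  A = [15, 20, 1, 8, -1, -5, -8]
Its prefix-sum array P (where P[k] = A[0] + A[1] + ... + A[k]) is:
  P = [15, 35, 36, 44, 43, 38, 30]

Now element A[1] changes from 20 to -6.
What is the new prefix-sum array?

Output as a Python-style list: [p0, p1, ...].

Change: A[1] 20 -> -6, delta = -26
P[k] for k < 1: unchanged (A[1] not included)
P[k] for k >= 1: shift by delta = -26
  P[0] = 15 + 0 = 15
  P[1] = 35 + -26 = 9
  P[2] = 36 + -26 = 10
  P[3] = 44 + -26 = 18
  P[4] = 43 + -26 = 17
  P[5] = 38 + -26 = 12
  P[6] = 30 + -26 = 4

Answer: [15, 9, 10, 18, 17, 12, 4]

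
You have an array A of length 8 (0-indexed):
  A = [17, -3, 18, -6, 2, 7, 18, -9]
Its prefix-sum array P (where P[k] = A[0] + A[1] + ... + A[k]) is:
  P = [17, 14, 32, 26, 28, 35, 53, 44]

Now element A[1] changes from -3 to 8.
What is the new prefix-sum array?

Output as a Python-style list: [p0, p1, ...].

Answer: [17, 25, 43, 37, 39, 46, 64, 55]

Derivation:
Change: A[1] -3 -> 8, delta = 11
P[k] for k < 1: unchanged (A[1] not included)
P[k] for k >= 1: shift by delta = 11
  P[0] = 17 + 0 = 17
  P[1] = 14 + 11 = 25
  P[2] = 32 + 11 = 43
  P[3] = 26 + 11 = 37
  P[4] = 28 + 11 = 39
  P[5] = 35 + 11 = 46
  P[6] = 53 + 11 = 64
  P[7] = 44 + 11 = 55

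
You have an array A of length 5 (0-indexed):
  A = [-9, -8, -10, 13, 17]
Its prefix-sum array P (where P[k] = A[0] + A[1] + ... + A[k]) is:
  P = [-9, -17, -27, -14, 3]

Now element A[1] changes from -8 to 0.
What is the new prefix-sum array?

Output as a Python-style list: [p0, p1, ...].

Answer: [-9, -9, -19, -6, 11]

Derivation:
Change: A[1] -8 -> 0, delta = 8
P[k] for k < 1: unchanged (A[1] not included)
P[k] for k >= 1: shift by delta = 8
  P[0] = -9 + 0 = -9
  P[1] = -17 + 8 = -9
  P[2] = -27 + 8 = -19
  P[3] = -14 + 8 = -6
  P[4] = 3 + 8 = 11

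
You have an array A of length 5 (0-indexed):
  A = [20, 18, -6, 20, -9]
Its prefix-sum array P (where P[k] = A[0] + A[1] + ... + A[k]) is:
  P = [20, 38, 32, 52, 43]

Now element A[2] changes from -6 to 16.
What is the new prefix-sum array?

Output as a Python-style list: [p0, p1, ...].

Answer: [20, 38, 54, 74, 65]

Derivation:
Change: A[2] -6 -> 16, delta = 22
P[k] for k < 2: unchanged (A[2] not included)
P[k] for k >= 2: shift by delta = 22
  P[0] = 20 + 0 = 20
  P[1] = 38 + 0 = 38
  P[2] = 32 + 22 = 54
  P[3] = 52 + 22 = 74
  P[4] = 43 + 22 = 65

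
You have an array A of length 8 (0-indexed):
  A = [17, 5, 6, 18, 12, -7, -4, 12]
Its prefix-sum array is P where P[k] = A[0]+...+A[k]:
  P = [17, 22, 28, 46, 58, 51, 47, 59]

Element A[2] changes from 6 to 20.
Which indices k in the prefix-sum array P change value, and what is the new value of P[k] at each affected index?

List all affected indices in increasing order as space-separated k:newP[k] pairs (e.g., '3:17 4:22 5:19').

P[k] = A[0] + ... + A[k]
P[k] includes A[2] iff k >= 2
Affected indices: 2, 3, ..., 7; delta = 14
  P[2]: 28 + 14 = 42
  P[3]: 46 + 14 = 60
  P[4]: 58 + 14 = 72
  P[5]: 51 + 14 = 65
  P[6]: 47 + 14 = 61
  P[7]: 59 + 14 = 73

Answer: 2:42 3:60 4:72 5:65 6:61 7:73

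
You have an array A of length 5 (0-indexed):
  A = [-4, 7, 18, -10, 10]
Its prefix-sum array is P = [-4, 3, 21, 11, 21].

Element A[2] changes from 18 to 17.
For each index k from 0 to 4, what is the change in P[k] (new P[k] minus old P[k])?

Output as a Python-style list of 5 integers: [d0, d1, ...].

Answer: [0, 0, -1, -1, -1]

Derivation:
Element change: A[2] 18 -> 17, delta = -1
For k < 2: P[k] unchanged, delta_P[k] = 0
For k >= 2: P[k] shifts by exactly -1
Delta array: [0, 0, -1, -1, -1]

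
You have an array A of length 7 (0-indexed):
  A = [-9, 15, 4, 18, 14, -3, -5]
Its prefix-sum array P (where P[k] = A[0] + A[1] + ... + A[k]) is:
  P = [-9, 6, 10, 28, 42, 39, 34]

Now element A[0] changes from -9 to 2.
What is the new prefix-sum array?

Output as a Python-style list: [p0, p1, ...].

Change: A[0] -9 -> 2, delta = 11
P[k] for k < 0: unchanged (A[0] not included)
P[k] for k >= 0: shift by delta = 11
  P[0] = -9 + 11 = 2
  P[1] = 6 + 11 = 17
  P[2] = 10 + 11 = 21
  P[3] = 28 + 11 = 39
  P[4] = 42 + 11 = 53
  P[5] = 39 + 11 = 50
  P[6] = 34 + 11 = 45

Answer: [2, 17, 21, 39, 53, 50, 45]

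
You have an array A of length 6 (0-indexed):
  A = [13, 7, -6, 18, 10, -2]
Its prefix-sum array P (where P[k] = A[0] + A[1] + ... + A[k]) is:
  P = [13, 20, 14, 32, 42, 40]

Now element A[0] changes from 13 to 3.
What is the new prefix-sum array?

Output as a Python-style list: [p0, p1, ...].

Answer: [3, 10, 4, 22, 32, 30]

Derivation:
Change: A[0] 13 -> 3, delta = -10
P[k] for k < 0: unchanged (A[0] not included)
P[k] for k >= 0: shift by delta = -10
  P[0] = 13 + -10 = 3
  P[1] = 20 + -10 = 10
  P[2] = 14 + -10 = 4
  P[3] = 32 + -10 = 22
  P[4] = 42 + -10 = 32
  P[5] = 40 + -10 = 30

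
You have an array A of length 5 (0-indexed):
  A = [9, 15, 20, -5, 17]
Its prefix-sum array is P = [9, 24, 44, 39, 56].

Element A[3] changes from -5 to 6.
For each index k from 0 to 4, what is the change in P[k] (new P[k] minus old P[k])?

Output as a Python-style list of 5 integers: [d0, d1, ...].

Element change: A[3] -5 -> 6, delta = 11
For k < 3: P[k] unchanged, delta_P[k] = 0
For k >= 3: P[k] shifts by exactly 11
Delta array: [0, 0, 0, 11, 11]

Answer: [0, 0, 0, 11, 11]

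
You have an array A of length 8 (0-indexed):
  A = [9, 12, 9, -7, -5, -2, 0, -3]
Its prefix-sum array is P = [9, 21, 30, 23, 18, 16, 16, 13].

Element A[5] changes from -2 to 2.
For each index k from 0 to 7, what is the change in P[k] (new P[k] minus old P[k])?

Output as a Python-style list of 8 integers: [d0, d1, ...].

Answer: [0, 0, 0, 0, 0, 4, 4, 4]

Derivation:
Element change: A[5] -2 -> 2, delta = 4
For k < 5: P[k] unchanged, delta_P[k] = 0
For k >= 5: P[k] shifts by exactly 4
Delta array: [0, 0, 0, 0, 0, 4, 4, 4]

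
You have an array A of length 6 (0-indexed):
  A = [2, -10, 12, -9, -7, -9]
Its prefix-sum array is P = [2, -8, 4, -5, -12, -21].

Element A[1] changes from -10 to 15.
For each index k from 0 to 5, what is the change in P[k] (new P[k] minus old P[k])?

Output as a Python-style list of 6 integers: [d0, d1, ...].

Element change: A[1] -10 -> 15, delta = 25
For k < 1: P[k] unchanged, delta_P[k] = 0
For k >= 1: P[k] shifts by exactly 25
Delta array: [0, 25, 25, 25, 25, 25]

Answer: [0, 25, 25, 25, 25, 25]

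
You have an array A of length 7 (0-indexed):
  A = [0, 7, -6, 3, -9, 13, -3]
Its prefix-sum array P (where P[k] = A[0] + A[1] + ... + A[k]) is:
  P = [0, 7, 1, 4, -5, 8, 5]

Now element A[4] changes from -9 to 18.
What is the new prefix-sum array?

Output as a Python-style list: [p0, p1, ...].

Answer: [0, 7, 1, 4, 22, 35, 32]

Derivation:
Change: A[4] -9 -> 18, delta = 27
P[k] for k < 4: unchanged (A[4] not included)
P[k] for k >= 4: shift by delta = 27
  P[0] = 0 + 0 = 0
  P[1] = 7 + 0 = 7
  P[2] = 1 + 0 = 1
  P[3] = 4 + 0 = 4
  P[4] = -5 + 27 = 22
  P[5] = 8 + 27 = 35
  P[6] = 5 + 27 = 32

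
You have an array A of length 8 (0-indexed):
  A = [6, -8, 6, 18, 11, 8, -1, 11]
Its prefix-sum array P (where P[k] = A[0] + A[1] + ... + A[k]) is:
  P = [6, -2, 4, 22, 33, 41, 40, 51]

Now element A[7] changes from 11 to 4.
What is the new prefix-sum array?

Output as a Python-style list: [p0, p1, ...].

Change: A[7] 11 -> 4, delta = -7
P[k] for k < 7: unchanged (A[7] not included)
P[k] for k >= 7: shift by delta = -7
  P[0] = 6 + 0 = 6
  P[1] = -2 + 0 = -2
  P[2] = 4 + 0 = 4
  P[3] = 22 + 0 = 22
  P[4] = 33 + 0 = 33
  P[5] = 41 + 0 = 41
  P[6] = 40 + 0 = 40
  P[7] = 51 + -7 = 44

Answer: [6, -2, 4, 22, 33, 41, 40, 44]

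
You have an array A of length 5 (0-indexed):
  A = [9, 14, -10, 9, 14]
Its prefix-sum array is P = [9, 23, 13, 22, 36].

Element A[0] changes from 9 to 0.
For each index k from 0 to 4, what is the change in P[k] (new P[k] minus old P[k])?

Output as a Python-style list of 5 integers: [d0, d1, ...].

Element change: A[0] 9 -> 0, delta = -9
For k < 0: P[k] unchanged, delta_P[k] = 0
For k >= 0: P[k] shifts by exactly -9
Delta array: [-9, -9, -9, -9, -9]

Answer: [-9, -9, -9, -9, -9]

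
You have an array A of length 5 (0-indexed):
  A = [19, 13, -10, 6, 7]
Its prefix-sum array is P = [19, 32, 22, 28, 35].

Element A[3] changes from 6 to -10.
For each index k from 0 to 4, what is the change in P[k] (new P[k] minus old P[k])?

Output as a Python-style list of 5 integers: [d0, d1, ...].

Element change: A[3] 6 -> -10, delta = -16
For k < 3: P[k] unchanged, delta_P[k] = 0
For k >= 3: P[k] shifts by exactly -16
Delta array: [0, 0, 0, -16, -16]

Answer: [0, 0, 0, -16, -16]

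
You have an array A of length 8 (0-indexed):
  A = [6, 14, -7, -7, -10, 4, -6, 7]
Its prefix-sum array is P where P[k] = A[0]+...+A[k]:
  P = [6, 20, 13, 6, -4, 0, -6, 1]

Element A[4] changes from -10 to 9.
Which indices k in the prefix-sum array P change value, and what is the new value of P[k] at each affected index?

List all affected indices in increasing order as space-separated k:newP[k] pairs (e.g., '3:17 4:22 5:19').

P[k] = A[0] + ... + A[k]
P[k] includes A[4] iff k >= 4
Affected indices: 4, 5, ..., 7; delta = 19
  P[4]: -4 + 19 = 15
  P[5]: 0 + 19 = 19
  P[6]: -6 + 19 = 13
  P[7]: 1 + 19 = 20

Answer: 4:15 5:19 6:13 7:20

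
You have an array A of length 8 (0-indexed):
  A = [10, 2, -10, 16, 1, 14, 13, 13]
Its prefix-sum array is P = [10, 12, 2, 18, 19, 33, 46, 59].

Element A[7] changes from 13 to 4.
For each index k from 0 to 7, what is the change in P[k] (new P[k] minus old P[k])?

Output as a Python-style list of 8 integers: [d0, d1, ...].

Element change: A[7] 13 -> 4, delta = -9
For k < 7: P[k] unchanged, delta_P[k] = 0
For k >= 7: P[k] shifts by exactly -9
Delta array: [0, 0, 0, 0, 0, 0, 0, -9]

Answer: [0, 0, 0, 0, 0, 0, 0, -9]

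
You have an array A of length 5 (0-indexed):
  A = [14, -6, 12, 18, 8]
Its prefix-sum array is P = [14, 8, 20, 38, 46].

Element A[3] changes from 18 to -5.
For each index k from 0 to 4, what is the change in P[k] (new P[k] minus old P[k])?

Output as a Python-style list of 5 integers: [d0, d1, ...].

Answer: [0, 0, 0, -23, -23]

Derivation:
Element change: A[3] 18 -> -5, delta = -23
For k < 3: P[k] unchanged, delta_P[k] = 0
For k >= 3: P[k] shifts by exactly -23
Delta array: [0, 0, 0, -23, -23]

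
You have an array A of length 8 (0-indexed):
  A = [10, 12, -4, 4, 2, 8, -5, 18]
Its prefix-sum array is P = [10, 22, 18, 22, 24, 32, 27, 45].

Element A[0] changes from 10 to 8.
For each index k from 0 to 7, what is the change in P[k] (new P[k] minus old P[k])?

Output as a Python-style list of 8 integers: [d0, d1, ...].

Element change: A[0] 10 -> 8, delta = -2
For k < 0: P[k] unchanged, delta_P[k] = 0
For k >= 0: P[k] shifts by exactly -2
Delta array: [-2, -2, -2, -2, -2, -2, -2, -2]

Answer: [-2, -2, -2, -2, -2, -2, -2, -2]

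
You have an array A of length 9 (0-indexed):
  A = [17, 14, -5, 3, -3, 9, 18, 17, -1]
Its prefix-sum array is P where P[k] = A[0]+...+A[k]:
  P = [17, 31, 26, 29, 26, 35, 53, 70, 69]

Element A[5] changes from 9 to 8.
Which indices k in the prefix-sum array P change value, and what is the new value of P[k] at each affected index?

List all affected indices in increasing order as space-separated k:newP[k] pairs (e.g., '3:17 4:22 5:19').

Answer: 5:34 6:52 7:69 8:68

Derivation:
P[k] = A[0] + ... + A[k]
P[k] includes A[5] iff k >= 5
Affected indices: 5, 6, ..., 8; delta = -1
  P[5]: 35 + -1 = 34
  P[6]: 53 + -1 = 52
  P[7]: 70 + -1 = 69
  P[8]: 69 + -1 = 68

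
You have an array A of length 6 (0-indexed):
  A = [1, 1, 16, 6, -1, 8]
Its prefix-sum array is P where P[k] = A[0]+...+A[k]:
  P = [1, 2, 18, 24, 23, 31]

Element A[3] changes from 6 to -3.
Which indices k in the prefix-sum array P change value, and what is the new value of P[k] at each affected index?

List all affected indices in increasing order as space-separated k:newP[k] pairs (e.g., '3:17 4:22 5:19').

Answer: 3:15 4:14 5:22

Derivation:
P[k] = A[0] + ... + A[k]
P[k] includes A[3] iff k >= 3
Affected indices: 3, 4, ..., 5; delta = -9
  P[3]: 24 + -9 = 15
  P[4]: 23 + -9 = 14
  P[5]: 31 + -9 = 22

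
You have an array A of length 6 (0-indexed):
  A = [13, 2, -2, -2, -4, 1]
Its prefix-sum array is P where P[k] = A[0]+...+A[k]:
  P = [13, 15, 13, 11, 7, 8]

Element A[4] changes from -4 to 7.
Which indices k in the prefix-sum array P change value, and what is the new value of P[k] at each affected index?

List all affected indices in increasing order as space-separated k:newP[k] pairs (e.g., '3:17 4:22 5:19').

Answer: 4:18 5:19

Derivation:
P[k] = A[0] + ... + A[k]
P[k] includes A[4] iff k >= 4
Affected indices: 4, 5, ..., 5; delta = 11
  P[4]: 7 + 11 = 18
  P[5]: 8 + 11 = 19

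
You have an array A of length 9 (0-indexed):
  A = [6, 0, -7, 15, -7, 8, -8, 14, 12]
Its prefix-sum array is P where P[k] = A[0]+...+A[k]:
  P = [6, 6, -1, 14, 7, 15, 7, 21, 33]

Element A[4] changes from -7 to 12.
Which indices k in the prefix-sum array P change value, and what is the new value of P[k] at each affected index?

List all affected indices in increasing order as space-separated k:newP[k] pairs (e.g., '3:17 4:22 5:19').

P[k] = A[0] + ... + A[k]
P[k] includes A[4] iff k >= 4
Affected indices: 4, 5, ..., 8; delta = 19
  P[4]: 7 + 19 = 26
  P[5]: 15 + 19 = 34
  P[6]: 7 + 19 = 26
  P[7]: 21 + 19 = 40
  P[8]: 33 + 19 = 52

Answer: 4:26 5:34 6:26 7:40 8:52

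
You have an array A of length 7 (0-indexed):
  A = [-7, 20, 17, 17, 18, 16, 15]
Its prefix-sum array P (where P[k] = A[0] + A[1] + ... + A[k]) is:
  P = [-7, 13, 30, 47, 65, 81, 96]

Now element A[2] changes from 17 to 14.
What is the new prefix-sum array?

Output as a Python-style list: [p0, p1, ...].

Answer: [-7, 13, 27, 44, 62, 78, 93]

Derivation:
Change: A[2] 17 -> 14, delta = -3
P[k] for k < 2: unchanged (A[2] not included)
P[k] for k >= 2: shift by delta = -3
  P[0] = -7 + 0 = -7
  P[1] = 13 + 0 = 13
  P[2] = 30 + -3 = 27
  P[3] = 47 + -3 = 44
  P[4] = 65 + -3 = 62
  P[5] = 81 + -3 = 78
  P[6] = 96 + -3 = 93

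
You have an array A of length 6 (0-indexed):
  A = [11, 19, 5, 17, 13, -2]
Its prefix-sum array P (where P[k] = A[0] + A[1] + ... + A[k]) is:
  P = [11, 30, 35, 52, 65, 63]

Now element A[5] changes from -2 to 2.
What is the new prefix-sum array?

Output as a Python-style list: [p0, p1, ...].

Answer: [11, 30, 35, 52, 65, 67]

Derivation:
Change: A[5] -2 -> 2, delta = 4
P[k] for k < 5: unchanged (A[5] not included)
P[k] for k >= 5: shift by delta = 4
  P[0] = 11 + 0 = 11
  P[1] = 30 + 0 = 30
  P[2] = 35 + 0 = 35
  P[3] = 52 + 0 = 52
  P[4] = 65 + 0 = 65
  P[5] = 63 + 4 = 67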